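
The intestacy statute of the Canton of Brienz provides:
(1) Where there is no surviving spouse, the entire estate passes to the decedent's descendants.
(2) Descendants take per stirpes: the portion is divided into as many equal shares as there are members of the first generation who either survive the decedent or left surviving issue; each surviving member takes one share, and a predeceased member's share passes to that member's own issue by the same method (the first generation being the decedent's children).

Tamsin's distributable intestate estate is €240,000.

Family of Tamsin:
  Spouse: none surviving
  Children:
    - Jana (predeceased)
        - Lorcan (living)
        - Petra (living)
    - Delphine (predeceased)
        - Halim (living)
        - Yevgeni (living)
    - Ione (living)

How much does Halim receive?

Halim receives €40,000.

The entire €240,000 passes to the descendants.
That amount (€240,000) is divided into 3 shares of €80,000: Ione takes €80,000; Jana's €80,000 share passes to Jana's issue; Delphine's €80,000 share passes to Delphine's issue.
Jana's share (€80,000) is divided into 2 shares of €40,000: Lorcan and Petra each take €40,000.
Delphine's share (€80,000) is divided into 2 shares of €40,000: Halim and Yevgeni each take €40,000.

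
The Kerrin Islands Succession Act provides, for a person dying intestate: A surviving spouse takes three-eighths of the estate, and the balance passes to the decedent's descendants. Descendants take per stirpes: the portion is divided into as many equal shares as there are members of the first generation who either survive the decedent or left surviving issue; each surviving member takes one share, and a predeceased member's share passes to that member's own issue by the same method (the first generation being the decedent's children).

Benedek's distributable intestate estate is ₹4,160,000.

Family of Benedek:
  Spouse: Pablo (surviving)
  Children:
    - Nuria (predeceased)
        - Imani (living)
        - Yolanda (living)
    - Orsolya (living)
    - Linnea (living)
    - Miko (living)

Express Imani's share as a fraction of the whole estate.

Imani receives 5/64 of the estate.

Pablo takes three-eighths of ₹4,160,000 = ₹1,560,000. The remaining ₹2,600,000 passes to the descendants.
The descendants' portion (₹2,600,000) is divided into 4 shares of ₹650,000: Orsolya, Linnea, and Miko each take ₹650,000; Nuria's ₹650,000 share passes to Nuria's issue.
Nuria's share (₹650,000) is divided into 2 shares of ₹325,000: Imani and Yolanda each take ₹325,000.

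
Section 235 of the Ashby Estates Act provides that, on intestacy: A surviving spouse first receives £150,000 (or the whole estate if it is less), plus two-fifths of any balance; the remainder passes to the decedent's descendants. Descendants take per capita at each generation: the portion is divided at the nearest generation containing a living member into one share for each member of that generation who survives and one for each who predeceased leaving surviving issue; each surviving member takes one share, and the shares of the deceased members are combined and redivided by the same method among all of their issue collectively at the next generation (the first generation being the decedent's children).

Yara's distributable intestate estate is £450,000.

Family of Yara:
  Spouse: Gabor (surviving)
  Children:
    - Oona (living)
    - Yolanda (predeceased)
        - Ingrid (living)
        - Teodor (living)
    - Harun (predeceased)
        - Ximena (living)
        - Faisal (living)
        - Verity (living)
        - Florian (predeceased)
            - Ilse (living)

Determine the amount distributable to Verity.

Verity receives £20,000.

Gabor first takes £150,000, leaving a balance of £300,000. Gabor then takes two-fifths of the balance (£120,000), for a total of £270,000. The remaining £180,000 passes to the descendants.
The descendants' portion (£180,000) is divided at the children's generation into 3 shares of £60,000. Oona takes £60,000. The 2 shares of the deceased (Yolanda and Harun) are combined into a pool of £120,000.
That pool (£120,000) is divided at the grandchildren's generation into 6 shares of £20,000. Ingrid, Teodor, Ximena, Faisal, and Verity each take £20,000. The remaining share for the deceased Florian (£20,000) is carried to the next generation.
That pool (£20,000) passes entirely to Ilse, the sole taker at the great-grandchildren's generation.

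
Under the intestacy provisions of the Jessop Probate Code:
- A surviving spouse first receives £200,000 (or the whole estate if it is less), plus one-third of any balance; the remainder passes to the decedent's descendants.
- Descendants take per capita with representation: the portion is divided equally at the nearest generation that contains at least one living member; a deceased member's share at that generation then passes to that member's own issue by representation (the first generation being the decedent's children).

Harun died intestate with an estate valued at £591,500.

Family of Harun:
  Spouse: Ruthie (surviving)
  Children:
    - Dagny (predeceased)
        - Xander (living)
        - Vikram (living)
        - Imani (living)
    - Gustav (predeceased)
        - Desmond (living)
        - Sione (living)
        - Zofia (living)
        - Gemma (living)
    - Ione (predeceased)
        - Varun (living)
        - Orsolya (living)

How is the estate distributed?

Ruthie first takes £200,000, leaving a balance of £391,500. Ruthie then takes one-third of the balance (£130,500), for a total of £330,500. The remaining £261,000 passes to the descendants.
No child survives, so the initial division is made at the grandchildren's generation.
The descendants' portion (£261,000) is divided into 9 shares of £29,000: Xander, Vikram, Imani, Desmond, Sione, Zofia, Gemma, Varun, and Orsolya each take £29,000.

Ruthie: £330,500; Xander: £29,000; Vikram: £29,000; Imani: £29,000; Desmond: £29,000; Sione: £29,000; Zofia: £29,000; Gemma: £29,000; Varun: £29,000; Orsolya: £29,000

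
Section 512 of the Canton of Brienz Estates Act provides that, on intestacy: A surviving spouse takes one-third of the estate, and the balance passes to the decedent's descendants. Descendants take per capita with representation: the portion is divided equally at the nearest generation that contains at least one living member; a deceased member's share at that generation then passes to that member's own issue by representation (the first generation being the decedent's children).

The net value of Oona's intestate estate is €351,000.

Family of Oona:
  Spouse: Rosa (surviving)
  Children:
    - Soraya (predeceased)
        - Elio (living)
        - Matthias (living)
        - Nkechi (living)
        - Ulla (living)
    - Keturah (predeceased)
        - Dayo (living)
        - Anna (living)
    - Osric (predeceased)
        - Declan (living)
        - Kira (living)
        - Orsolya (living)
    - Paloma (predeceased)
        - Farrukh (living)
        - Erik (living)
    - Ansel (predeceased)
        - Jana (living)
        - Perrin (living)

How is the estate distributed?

Rosa takes one-third of €351,000 = €117,000. The remaining €234,000 passes to the descendants.
No child survives, so the initial division is made at the grandchildren's generation.
The descendants' portion (€234,000) is divided into 13 shares of €18,000: Elio, Matthias, Nkechi, Ulla, Dayo, Anna, Declan, Kira, Orsolya, Farrukh, Erik, Jana, and Perrin each take €18,000.

Rosa: €117,000; Elio: €18,000; Matthias: €18,000; Nkechi: €18,000; Ulla: €18,000; Dayo: €18,000; Anna: €18,000; Declan: €18,000; Kira: €18,000; Orsolya: €18,000; Farrukh: €18,000; Erik: €18,000; Jana: €18,000; Perrin: €18,000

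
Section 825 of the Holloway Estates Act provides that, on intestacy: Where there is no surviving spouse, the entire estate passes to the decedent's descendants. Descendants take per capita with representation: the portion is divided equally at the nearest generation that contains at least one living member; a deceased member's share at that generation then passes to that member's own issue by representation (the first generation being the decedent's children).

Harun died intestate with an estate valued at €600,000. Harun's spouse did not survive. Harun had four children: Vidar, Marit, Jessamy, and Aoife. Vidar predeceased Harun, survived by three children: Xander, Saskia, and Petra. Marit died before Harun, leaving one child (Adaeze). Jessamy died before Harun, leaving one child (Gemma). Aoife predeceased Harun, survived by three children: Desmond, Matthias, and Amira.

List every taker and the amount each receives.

Xander: €75,000; Saskia: €75,000; Petra: €75,000; Adaeze: €75,000; Gemma: €75,000; Desmond: €75,000; Matthias: €75,000; Amira: €75,000

The entire €600,000 passes to the descendants.
No child survives, so the initial division is made at the grandchildren's generation.
That amount (€600,000) is divided into 8 shares of €75,000: Xander, Saskia, Petra, Adaeze, Gemma, Desmond, Matthias, and Amira each take €75,000.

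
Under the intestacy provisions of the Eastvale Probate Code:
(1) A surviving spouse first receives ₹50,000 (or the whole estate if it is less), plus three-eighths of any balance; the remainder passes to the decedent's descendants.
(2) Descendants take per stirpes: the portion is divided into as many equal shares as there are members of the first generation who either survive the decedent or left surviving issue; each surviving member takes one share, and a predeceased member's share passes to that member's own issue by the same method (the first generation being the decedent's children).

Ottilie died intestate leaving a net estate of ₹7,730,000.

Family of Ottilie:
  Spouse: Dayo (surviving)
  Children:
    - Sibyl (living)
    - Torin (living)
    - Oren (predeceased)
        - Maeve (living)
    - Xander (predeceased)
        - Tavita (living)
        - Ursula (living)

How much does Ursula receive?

Ursula receives ₹600,000.

Dayo first takes ₹50,000, leaving a balance of ₹7,680,000. Dayo then takes three-eighths of the balance (₹2,880,000), for a total of ₹2,930,000. The remaining ₹4,800,000 passes to the descendants.
The descendants' portion (₹4,800,000) is divided into 4 shares of ₹1,200,000: Sibyl and Torin each take ₹1,200,000; Oren's ₹1,200,000 share passes to Oren's issue; Xander's ₹1,200,000 share passes to Xander's issue.
Oren's share (₹1,200,000) passes entirely to Maeve.
Xander's share (₹1,200,000) is divided into 2 shares of ₹600,000: Tavita and Ursula each take ₹600,000.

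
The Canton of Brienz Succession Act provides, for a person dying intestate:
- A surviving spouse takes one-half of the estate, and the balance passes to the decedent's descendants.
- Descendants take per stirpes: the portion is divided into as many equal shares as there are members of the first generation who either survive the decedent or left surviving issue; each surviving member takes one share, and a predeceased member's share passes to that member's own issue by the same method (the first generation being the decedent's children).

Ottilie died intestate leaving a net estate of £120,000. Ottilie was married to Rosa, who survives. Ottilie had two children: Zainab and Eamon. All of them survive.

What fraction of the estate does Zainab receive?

Zainab receives 1/4 of the estate.

Rosa takes one-half of £120,000 = £60,000. The remaining £60,000 passes to the descendants.
The descendants' portion (£60,000) is divided into 2 shares of £30,000: Zainab and Eamon each take £30,000.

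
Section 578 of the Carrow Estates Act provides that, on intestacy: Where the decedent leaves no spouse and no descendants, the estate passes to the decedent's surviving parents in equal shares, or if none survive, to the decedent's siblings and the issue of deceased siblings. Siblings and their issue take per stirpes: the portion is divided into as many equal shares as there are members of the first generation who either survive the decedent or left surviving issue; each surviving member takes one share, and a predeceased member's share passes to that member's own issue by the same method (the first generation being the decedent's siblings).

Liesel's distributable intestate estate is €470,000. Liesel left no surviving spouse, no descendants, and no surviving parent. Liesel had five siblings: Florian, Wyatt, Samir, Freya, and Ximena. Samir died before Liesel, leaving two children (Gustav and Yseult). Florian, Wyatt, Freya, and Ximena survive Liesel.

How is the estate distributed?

The entire €470,000 passes to the siblings and their issue.
That amount (€470,000) is divided into 5 shares of €94,000: Florian, Wyatt, Freya, and Ximena each take €94,000; Samir's €94,000 share passes to Samir's issue.
Samir's share (€94,000) is divided into 2 shares of €47,000: Gustav and Yseult each take €47,000.

Florian: €94,000; Wyatt: €94,000; Gustav: €47,000; Yseult: €47,000; Freya: €94,000; Ximena: €94,000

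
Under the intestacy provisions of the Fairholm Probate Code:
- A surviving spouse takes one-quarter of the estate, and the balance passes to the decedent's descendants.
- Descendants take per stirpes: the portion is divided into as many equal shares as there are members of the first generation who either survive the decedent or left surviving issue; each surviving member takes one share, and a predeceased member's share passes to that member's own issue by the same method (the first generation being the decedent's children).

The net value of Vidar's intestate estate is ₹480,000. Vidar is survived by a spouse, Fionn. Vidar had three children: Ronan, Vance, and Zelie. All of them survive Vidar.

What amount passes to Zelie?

Zelie receives ₹120,000.

Fionn takes one-quarter of ₹480,000 = ₹120,000. The remaining ₹360,000 passes to the descendants.
The descendants' portion (₹360,000) is divided into 3 shares of ₹120,000: Ronan, Vance, and Zelie each take ₹120,000.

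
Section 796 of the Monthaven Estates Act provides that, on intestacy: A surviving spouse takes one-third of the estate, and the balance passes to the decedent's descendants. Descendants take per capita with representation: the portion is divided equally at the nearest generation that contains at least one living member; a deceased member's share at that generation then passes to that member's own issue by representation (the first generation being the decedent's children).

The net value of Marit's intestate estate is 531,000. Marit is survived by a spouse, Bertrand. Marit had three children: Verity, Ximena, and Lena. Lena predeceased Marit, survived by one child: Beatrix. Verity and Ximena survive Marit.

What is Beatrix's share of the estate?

Bertrand takes one-third of 531,000 = 177,000. The remaining 354,000 passes to the descendants.
The descendants' portion (354,000) is divided into 3 shares of 118,000: Verity and Ximena each take 118,000; Lena's 118,000 share passes to Lena's issue.
Lena's share (118,000) passes entirely to Beatrix.

Beatrix receives 118,000.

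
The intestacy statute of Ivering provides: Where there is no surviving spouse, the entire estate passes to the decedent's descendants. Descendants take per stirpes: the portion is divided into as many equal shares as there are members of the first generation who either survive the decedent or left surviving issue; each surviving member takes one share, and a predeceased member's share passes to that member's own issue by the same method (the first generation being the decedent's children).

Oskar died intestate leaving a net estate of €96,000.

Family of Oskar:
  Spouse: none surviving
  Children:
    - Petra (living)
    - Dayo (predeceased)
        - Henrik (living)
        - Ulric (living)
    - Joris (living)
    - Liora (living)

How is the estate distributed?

The entire €96,000 passes to the descendants.
That amount (€96,000) is divided into 4 shares of €24,000: Petra, Joris, and Liora each take €24,000; Dayo's €24,000 share passes to Dayo's issue.
Dayo's share (€24,000) is divided into 2 shares of €12,000: Henrik and Ulric each take €12,000.

Petra: €24,000; Henrik: €12,000; Ulric: €12,000; Joris: €24,000; Liora: €24,000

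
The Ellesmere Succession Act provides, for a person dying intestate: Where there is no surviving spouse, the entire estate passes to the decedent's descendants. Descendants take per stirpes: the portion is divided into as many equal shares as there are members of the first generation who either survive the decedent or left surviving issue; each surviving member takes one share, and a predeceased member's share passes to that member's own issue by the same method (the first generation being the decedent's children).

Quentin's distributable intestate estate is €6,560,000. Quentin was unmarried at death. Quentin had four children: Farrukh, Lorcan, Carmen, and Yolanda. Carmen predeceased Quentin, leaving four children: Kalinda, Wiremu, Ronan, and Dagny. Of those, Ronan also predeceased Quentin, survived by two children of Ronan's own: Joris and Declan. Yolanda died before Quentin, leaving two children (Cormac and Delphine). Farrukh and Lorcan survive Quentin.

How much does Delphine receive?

The entire €6,560,000 passes to the descendants.
That amount (€6,560,000) is divided into 4 shares of €1,640,000: Farrukh and Lorcan each take €1,640,000; Carmen's €1,640,000 share passes to Carmen's issue; Yolanda's €1,640,000 share passes to Yolanda's issue.
Carmen's share (€1,640,000) is divided into 4 shares of €410,000: Kalinda, Wiremu, and Dagny each take €410,000; Ronan's €410,000 share passes to Ronan's issue.
Ronan's share (€410,000) is divided into 2 shares of €205,000: Joris and Declan each take €205,000.
Yolanda's share (€1,640,000) is divided into 2 shares of €820,000: Cormac and Delphine each take €820,000.

Delphine receives €820,000.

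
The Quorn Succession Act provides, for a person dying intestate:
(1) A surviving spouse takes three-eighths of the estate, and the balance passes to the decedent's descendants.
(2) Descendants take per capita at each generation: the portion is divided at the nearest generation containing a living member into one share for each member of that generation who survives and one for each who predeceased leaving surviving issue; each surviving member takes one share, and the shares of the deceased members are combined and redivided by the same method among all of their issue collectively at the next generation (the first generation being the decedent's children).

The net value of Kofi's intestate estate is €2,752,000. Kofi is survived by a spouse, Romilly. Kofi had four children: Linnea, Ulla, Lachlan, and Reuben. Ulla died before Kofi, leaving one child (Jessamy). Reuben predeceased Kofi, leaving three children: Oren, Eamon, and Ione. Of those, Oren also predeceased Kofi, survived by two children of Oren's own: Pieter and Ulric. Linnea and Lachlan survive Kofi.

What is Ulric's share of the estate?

Ulric receives €107,500.

Romilly takes three-eighths of €2,752,000 = €1,032,000. The remaining €1,720,000 passes to the descendants.
The descendants' portion (€1,720,000) is divided at the children's generation into 4 shares of €430,000. Linnea and Lachlan each take €430,000. The 2 shares of the deceased (Ulla and Reuben) are combined into a pool of €860,000.
That pool (€860,000) is divided at the grandchildren's generation into 4 shares of €215,000. Jessamy, Eamon, and Ione each take €215,000. The remaining share for the deceased Oren (€215,000) is carried to the next generation.
That pool (€215,000) is divided at the great-grandchildren's generation equally among Pieter and Ulric: €107,500 each.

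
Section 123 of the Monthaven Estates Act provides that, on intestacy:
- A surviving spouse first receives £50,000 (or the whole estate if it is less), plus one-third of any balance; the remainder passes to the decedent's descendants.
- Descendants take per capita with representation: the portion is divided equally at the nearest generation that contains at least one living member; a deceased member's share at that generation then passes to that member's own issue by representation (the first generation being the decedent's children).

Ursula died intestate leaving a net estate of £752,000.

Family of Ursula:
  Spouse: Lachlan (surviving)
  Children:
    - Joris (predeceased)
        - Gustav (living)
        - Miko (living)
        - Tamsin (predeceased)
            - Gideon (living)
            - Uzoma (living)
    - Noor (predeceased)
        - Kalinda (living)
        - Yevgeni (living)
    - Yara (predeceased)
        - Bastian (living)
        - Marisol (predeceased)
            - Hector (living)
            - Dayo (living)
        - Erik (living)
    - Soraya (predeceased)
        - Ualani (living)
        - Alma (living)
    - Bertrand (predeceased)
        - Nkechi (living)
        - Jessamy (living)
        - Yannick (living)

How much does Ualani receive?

Lachlan first takes £50,000, leaving a balance of £702,000. Lachlan then takes one-third of the balance (£234,000), for a total of £284,000. The remaining £468,000 passes to the descendants.
No child survives, so the initial division is made at the grandchildren's generation.
The descendants' portion (£468,000) is divided into 13 shares of £36,000: Gustav, Miko, Kalinda, Yevgeni, Bastian, Erik, Ualani, Alma, Nkechi, Jessamy, and Yannick each take £36,000; Tamsin's £36,000 share passes to Tamsin's issue; Marisol's £36,000 share passes to Marisol's issue.
Tamsin's share (£36,000) is divided into 2 shares of £18,000: Gideon and Uzoma each take £18,000.
Marisol's share (£36,000) is divided into 2 shares of £18,000: Hector and Dayo each take £18,000.

Ualani receives £36,000.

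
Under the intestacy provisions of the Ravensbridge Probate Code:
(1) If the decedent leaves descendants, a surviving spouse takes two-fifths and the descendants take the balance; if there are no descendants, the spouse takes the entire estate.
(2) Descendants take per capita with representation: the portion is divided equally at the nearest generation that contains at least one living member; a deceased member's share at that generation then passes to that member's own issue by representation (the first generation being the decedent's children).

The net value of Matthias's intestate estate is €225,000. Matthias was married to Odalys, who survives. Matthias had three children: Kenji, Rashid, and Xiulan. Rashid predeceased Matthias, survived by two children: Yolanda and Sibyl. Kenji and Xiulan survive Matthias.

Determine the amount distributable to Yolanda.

Odalys takes two-fifths of €225,000 = €90,000. The remaining €135,000 passes to the descendants.
The descendants' portion (€135,000) is divided into 3 shares of €45,000: Kenji and Xiulan each take €45,000; Rashid's €45,000 share passes to Rashid's issue.
Rashid's share (€45,000) is divided into 2 shares of €22,500: Yolanda and Sibyl each take €22,500.

Yolanda receives €22,500.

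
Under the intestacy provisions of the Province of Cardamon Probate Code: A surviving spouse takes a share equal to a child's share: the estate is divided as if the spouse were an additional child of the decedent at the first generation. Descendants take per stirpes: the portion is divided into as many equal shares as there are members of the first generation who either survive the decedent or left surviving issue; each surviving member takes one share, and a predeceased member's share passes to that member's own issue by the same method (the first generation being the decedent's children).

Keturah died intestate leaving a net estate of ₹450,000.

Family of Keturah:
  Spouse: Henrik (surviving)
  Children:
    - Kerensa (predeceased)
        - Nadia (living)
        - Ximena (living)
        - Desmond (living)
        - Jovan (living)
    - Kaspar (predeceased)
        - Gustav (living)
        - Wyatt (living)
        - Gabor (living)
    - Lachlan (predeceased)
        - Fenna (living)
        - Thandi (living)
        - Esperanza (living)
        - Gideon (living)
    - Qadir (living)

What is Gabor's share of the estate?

Gabor receives ₹30,000.

The spouse counts as an additional share at the children's level, so there are 5 primary shares of ₹90,000. Henrik takes one such share (₹90,000).
The children's combined portion (₹360,000) is divided into 4 shares of ₹90,000: Qadir takes ₹90,000; Kerensa's ₹90,000 share passes to Kerensa's issue; Kaspar's ₹90,000 share passes to Kaspar's issue; Lachlan's ₹90,000 share passes to Lachlan's issue.
Kerensa's share (₹90,000) is divided into 4 shares of ₹22,500: Nadia, Ximena, Desmond, and Jovan each take ₹22,500.
Kaspar's share (₹90,000) is divided into 3 shares of ₹30,000: Gustav, Wyatt, and Gabor each take ₹30,000.
Lachlan's share (₹90,000) is divided into 4 shares of ₹22,500: Fenna, Thandi, Esperanza, and Gideon each take ₹22,500.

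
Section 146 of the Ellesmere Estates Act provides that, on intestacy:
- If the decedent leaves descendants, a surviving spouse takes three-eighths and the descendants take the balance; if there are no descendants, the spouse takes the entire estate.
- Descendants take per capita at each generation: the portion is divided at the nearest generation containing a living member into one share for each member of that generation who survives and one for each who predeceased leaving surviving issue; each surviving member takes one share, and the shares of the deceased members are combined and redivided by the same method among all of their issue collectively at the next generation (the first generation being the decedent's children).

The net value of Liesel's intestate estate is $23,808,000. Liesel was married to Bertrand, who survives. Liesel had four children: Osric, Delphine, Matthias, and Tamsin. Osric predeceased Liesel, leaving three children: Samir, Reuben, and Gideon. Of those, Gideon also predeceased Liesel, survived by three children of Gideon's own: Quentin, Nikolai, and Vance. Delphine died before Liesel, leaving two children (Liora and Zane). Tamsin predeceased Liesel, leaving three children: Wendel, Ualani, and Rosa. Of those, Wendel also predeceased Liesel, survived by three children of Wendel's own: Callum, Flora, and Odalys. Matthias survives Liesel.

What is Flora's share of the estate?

Bertrand takes three-eighths of $23,808,000 = $8,928,000. The remaining $14,880,000 passes to the descendants.
The descendants' portion ($14,880,000) is divided at the children's generation into 4 shares of $3,720,000. Matthias takes $3,720,000. The 3 shares of the deceased (Osric, Delphine, and Tamsin) are combined into a pool of $11,160,000.
That pool ($11,160,000) is divided at the grandchildren's generation into 8 shares of $1,395,000. Samir, Reuben, Liora, Zane, Ualani, and Rosa each take $1,395,000. The 2 shares of the deceased (Gideon and Wendel) are combined into a pool of $2,790,000.
That pool ($2,790,000) is divided at the great-grandchildren's generation equally among Quentin, Nikolai, Vance, Callum, Flora, and Odalys: $465,000 each.

Flora receives $465,000.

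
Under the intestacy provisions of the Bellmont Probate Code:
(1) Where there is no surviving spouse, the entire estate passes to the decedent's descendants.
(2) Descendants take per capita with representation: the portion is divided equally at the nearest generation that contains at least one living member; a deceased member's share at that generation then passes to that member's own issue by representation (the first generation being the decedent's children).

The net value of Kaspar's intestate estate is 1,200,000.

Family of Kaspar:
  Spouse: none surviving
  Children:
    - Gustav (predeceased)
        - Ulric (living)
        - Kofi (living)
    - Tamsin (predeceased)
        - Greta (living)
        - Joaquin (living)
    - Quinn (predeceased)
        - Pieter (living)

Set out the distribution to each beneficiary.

Ulric: 240,000; Kofi: 240,000; Greta: 240,000; Joaquin: 240,000; Pieter: 240,000

The entire 1,200,000 passes to the descendants.
No child survives, so the initial division is made at the grandchildren's generation.
That amount (1,200,000) is divided into 5 shares of 240,000: Ulric, Kofi, Greta, Joaquin, and Pieter each take 240,000.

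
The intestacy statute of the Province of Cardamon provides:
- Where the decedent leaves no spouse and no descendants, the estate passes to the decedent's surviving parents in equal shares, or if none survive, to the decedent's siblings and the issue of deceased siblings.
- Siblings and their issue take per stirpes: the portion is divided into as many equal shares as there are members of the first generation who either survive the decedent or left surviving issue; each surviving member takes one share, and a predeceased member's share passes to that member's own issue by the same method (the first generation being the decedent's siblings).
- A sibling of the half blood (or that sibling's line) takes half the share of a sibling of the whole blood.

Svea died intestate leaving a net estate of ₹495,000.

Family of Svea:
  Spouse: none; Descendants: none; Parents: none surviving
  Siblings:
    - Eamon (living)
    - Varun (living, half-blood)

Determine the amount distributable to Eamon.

Eamon receives ₹330,000.

The entire ₹495,000 passes to the siblings and their issue.
Counting each half-blood sibling's line as half a unit, there are 3/2 units in ₹495,000, so one unit is ₹330,000. Whole-blood lines (Eamon) take ₹330,000 each; half-blood lines (Varun) take ₹165,000 each.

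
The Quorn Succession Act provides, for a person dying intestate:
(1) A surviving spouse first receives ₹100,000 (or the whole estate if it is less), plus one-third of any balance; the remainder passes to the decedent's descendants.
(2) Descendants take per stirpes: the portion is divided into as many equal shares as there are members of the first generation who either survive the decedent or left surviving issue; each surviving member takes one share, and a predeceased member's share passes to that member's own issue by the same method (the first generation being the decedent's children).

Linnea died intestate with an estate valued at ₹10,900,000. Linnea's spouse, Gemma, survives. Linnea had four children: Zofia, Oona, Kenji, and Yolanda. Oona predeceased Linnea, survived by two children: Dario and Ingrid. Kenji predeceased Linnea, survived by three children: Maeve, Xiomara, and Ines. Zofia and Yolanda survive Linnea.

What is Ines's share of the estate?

Ines receives ₹600,000.

Gemma first takes ₹100,000, leaving a balance of ₹10,800,000. Gemma then takes one-third of the balance (₹3,600,000), for a total of ₹3,700,000. The remaining ₹7,200,000 passes to the descendants.
The descendants' portion (₹7,200,000) is divided into 4 shares of ₹1,800,000: Zofia and Yolanda each take ₹1,800,000; Oona's ₹1,800,000 share passes to Oona's issue; Kenji's ₹1,800,000 share passes to Kenji's issue.
Oona's share (₹1,800,000) is divided into 2 shares of ₹900,000: Dario and Ingrid each take ₹900,000.
Kenji's share (₹1,800,000) is divided into 3 shares of ₹600,000: Maeve, Xiomara, and Ines each take ₹600,000.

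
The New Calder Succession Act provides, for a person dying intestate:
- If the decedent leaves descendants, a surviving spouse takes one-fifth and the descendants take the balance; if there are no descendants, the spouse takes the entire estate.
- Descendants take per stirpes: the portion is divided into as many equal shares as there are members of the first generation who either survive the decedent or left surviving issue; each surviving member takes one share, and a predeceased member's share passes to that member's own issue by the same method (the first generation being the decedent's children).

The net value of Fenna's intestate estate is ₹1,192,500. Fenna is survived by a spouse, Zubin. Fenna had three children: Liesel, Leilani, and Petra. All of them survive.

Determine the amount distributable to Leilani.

Zubin takes one-fifth of ₹1,192,500 = ₹238,500. The remaining ₹954,000 passes to the descendants.
The descendants' portion (₹954,000) is divided into 3 shares of ₹318,000: Liesel, Leilani, and Petra each take ₹318,000.

Leilani receives ₹318,000.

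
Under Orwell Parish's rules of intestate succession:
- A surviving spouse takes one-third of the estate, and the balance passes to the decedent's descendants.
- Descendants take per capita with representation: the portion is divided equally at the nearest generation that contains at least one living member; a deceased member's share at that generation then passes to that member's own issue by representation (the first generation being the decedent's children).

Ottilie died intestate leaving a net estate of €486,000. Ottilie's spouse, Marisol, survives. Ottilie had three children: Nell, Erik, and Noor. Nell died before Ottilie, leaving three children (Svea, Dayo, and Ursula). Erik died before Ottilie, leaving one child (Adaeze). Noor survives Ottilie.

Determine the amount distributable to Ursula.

Marisol takes one-third of €486,000 = €162,000. The remaining €324,000 passes to the descendants.
The descendants' portion (€324,000) is divided into 3 shares of €108,000: Noor takes €108,000; Nell's €108,000 share passes to Nell's issue; Erik's €108,000 share passes to Erik's issue.
Nell's share (€108,000) is divided into 3 shares of €36,000: Svea, Dayo, and Ursula each take €36,000.
Erik's share (€108,000) passes entirely to Adaeze.

Ursula receives €36,000.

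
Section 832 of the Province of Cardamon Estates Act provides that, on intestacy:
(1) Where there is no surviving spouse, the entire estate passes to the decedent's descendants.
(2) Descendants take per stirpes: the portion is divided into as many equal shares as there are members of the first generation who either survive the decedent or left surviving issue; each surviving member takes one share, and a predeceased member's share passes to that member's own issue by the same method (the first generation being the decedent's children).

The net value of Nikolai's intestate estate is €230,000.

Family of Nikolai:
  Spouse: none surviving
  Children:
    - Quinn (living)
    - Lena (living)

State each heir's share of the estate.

Quinn: €115,000; Lena: €115,000

The entire €230,000 passes to the descendants.
That amount (€230,000) is divided into 2 shares of €115,000: Quinn and Lena each take €115,000.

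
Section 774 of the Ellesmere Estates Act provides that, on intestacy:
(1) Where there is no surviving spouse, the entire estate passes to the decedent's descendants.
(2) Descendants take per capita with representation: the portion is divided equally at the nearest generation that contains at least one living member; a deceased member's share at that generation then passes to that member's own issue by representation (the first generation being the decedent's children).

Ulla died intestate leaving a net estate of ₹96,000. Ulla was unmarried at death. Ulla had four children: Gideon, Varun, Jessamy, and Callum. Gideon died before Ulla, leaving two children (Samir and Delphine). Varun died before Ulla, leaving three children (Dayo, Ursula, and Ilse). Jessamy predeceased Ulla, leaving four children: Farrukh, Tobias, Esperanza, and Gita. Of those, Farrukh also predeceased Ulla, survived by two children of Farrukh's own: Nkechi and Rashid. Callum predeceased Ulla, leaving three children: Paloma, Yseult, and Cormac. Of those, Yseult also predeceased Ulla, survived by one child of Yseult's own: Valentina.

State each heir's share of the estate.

The entire ₹96,000 passes to the descendants.
No child survives, so the initial division is made at the grandchildren's generation.
That amount (₹96,000) is divided into 12 shares of ₹8,000: Samir, Delphine, Dayo, Ursula, Ilse, Tobias, Esperanza, Gita, Paloma, and Cormac each take ₹8,000; Farrukh's ₹8,000 share passes to Farrukh's issue; Yseult's ₹8,000 share passes to Yseult's issue.
Farrukh's share (₹8,000) is divided into 2 shares of ₹4,000: Nkechi and Rashid each take ₹4,000.
Yseult's share (₹8,000) passes entirely to Valentina.

Samir: ₹8,000; Delphine: ₹8,000; Dayo: ₹8,000; Ursula: ₹8,000; Ilse: ₹8,000; Nkechi: ₹4,000; Rashid: ₹4,000; Tobias: ₹8,000; Esperanza: ₹8,000; Gita: ₹8,000; Paloma: ₹8,000; Valentina: ₹8,000; Cormac: ₹8,000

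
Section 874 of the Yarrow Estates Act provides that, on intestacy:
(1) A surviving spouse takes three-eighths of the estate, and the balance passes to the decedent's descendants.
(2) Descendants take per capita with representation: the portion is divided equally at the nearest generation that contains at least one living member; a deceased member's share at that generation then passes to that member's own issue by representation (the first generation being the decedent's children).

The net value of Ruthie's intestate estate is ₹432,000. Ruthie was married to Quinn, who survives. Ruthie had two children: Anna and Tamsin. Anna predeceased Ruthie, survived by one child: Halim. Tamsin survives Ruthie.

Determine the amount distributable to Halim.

Quinn takes three-eighths of ₹432,000 = ₹162,000. The remaining ₹270,000 passes to the descendants.
The descendants' portion (₹270,000) is divided into 2 shares of ₹135,000: Tamsin takes ₹135,000; Anna's ₹135,000 share passes to Anna's issue.
Anna's share (₹135,000) passes entirely to Halim.

Halim receives ₹135,000.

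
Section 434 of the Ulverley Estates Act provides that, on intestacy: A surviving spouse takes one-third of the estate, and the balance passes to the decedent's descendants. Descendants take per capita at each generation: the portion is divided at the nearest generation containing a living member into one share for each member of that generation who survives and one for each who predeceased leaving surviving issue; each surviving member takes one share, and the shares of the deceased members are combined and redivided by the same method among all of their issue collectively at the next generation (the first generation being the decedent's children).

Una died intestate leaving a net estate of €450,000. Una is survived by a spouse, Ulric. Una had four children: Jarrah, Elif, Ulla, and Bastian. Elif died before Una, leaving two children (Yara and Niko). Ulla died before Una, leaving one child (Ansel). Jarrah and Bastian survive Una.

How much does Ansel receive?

Ulric takes one-third of €450,000 = €150,000. The remaining €300,000 passes to the descendants.
The descendants' portion (€300,000) is divided at the children's generation into 4 shares of €75,000. Jarrah and Bastian each take €75,000. The 2 shares of the deceased (Elif and Ulla) are combined into a pool of €150,000.
That pool (€150,000) is divided at the grandchildren's generation equally among Yara, Niko, and Ansel: €50,000 each.

Ansel receives €50,000.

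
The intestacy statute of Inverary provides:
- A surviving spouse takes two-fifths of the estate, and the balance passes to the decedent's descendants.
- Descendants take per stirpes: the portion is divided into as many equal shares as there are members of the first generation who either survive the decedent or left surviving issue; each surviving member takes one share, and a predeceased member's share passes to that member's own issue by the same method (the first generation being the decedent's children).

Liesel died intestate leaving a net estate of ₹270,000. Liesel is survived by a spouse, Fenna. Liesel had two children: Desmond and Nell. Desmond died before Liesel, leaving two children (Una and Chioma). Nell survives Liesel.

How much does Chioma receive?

Fenna takes two-fifths of ₹270,000 = ₹108,000. The remaining ₹162,000 passes to the descendants.
The descendants' portion (₹162,000) is divided into 2 shares of ₹81,000: Nell takes ₹81,000; Desmond's ₹81,000 share passes to Desmond's issue.
Desmond's share (₹81,000) is divided into 2 shares of ₹40,500: Una and Chioma each take ₹40,500.

Chioma receives ₹40,500.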